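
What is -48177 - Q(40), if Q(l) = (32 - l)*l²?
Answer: -35377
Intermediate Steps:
Q(l) = l²*(32 - l)
-48177 - Q(40) = -48177 - 40²*(32 - 1*40) = -48177 - 1600*(32 - 40) = -48177 - 1600*(-8) = -48177 - 1*(-12800) = -48177 + 12800 = -35377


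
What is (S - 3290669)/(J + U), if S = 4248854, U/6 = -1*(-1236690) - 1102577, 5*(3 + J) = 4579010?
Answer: 958185/1720477 ≈ 0.55693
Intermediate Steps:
J = 915799 (J = -3 + (⅕)*4579010 = -3 + 915802 = 915799)
U = 804678 (U = 6*(-1*(-1236690) - 1102577) = 6*(1236690 - 1102577) = 6*134113 = 804678)
(S - 3290669)/(J + U) = (4248854 - 3290669)/(915799 + 804678) = 958185/1720477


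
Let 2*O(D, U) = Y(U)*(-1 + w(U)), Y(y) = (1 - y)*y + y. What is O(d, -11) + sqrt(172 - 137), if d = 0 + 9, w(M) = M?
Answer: 858 + sqrt(35) ≈ 863.92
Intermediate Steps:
d = 9
Y(y) = y + y*(1 - y) (Y(y) = y*(1 - y) + y = y + y*(1 - y))
O(D, U) = U*(-1 + U)*(2 - U)/2 (O(D, U) = ((U*(2 - U))*(-1 + U))/2 = (U*(-1 + U)*(2 - U))/2 = U*(-1 + U)*(2 - U)/2)
O(d, -11) + sqrt(172 - 137) = -1/2*(-11)*(-1 - 11)*(-2 - 11) + sqrt(172 - 137) = -1/2*(-11)*(-12)*(-13) + sqrt(35) = 858 + sqrt(35)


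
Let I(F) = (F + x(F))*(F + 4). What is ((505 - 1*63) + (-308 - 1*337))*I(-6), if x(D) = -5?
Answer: -4466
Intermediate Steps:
I(F) = (-5 + F)*(4 + F) (I(F) = (F - 5)*(F + 4) = (-5 + F)*(4 + F))
((505 - 1*63) + (-308 - 1*337))*I(-6) = ((505 - 1*63) + (-308 - 1*337))*(-20 + (-6)² - 1*(-6)) = ((505 - 63) + (-308 - 337))*(-20 + 36 + 6) = (442 - 645)*22 = -203*22 = -4466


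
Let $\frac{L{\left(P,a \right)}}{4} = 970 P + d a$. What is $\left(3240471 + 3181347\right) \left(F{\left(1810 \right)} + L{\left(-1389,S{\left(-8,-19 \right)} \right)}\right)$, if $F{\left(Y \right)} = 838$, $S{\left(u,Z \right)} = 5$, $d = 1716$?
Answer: $-34383453906516$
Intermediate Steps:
$L{\left(P,a \right)} = 3880 P + 6864 a$ ($L{\left(P,a \right)} = 4 \left(970 P + 1716 a\right) = 3880 P + 6864 a$)
$\left(3240471 + 3181347\right) \left(F{\left(1810 \right)} + L{\left(-1389,S{\left(-8,-19 \right)} \right)}\right) = \left(3240471 + 3181347\right) \left(838 + \left(3880 \left(-1389\right) + 6864 \cdot 5\right)\right) = 6421818 \left(838 + \left(-5389320 + 34320\right)\right) = 6421818 \left(838 - 5355000\right) = 6421818 \left(-5354162\right) = -34383453906516$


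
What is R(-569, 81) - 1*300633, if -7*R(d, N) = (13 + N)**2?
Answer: -2113267/7 ≈ -3.0190e+5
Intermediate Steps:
R(d, N) = -(13 + N)**2/7
R(-569, 81) - 1*300633 = -(13 + 81)**2/7 - 1*300633 = -1/7*94**2 - 300633 = -1/7*8836 - 300633 = -8836/7 - 300633 = -2113267/7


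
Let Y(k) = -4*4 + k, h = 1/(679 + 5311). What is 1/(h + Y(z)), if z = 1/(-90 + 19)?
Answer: -425290/6810559 ≈ -0.062446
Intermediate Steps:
z = -1/71 (z = 1/(-71) = -1/71 ≈ -0.014085)
h = 1/5990 ≈ 0.00016694
Y(k) = -16 + k
1/(h + Y(z)) = 1/(1/5990 + (-16 - 1/71)) = 1/(1/5990 - 1137/71) = 1/(-6810559/425290) = -425290/6810559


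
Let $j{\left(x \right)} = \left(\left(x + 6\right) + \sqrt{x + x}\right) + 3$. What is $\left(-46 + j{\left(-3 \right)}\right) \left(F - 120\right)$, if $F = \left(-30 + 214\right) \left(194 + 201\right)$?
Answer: $-2902400 + 72560 i \sqrt{6} \approx -2.9024 \cdot 10^{6} + 1.7774 \cdot 10^{5} i$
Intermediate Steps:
$F = 72680$ ($F = 184 \cdot 395 = 72680$)
$j{\left(x \right)} = 9 + x + \sqrt{2} \sqrt{x}$ ($j{\left(x \right)} = \left(\left(6 + x\right) + \sqrt{2 x}\right) + 3 = \left(\left(6 + x\right) + \sqrt{2} \sqrt{x}\right) + 3 = \left(6 + x + \sqrt{2} \sqrt{x}\right) + 3 = 9 + x + \sqrt{2} \sqrt{x}$)
$\left(-46 + j{\left(-3 \right)}\right) \left(F - 120\right) = \left(-46 + \left(9 - 3 + \sqrt{2} \sqrt{-3}\right)\right) \left(72680 - 120\right) = \left(-46 + \left(9 - 3 + \sqrt{2} i \sqrt{3}\right)\right) 72560 = \left(-46 + \left(9 - 3 + i \sqrt{6}\right)\right) 72560 = \left(-46 + \left(6 + i \sqrt{6}\right)\right) 72560 = \left(-40 + i \sqrt{6}\right) 72560 = -2902400 + 72560 i \sqrt{6}$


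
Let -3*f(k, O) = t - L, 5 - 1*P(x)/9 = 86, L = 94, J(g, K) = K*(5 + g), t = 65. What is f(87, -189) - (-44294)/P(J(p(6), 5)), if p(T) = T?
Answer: -37247/729 ≈ -51.093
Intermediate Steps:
P(x) = -729 (P(x) = 45 - 9*86 = 45 - 774 = -729)
f(k, O) = 29/3 (f(k, O) = -(65 - 1*94)/3 = -(65 - 94)/3 = -⅓*(-29) = 29/3)
f(87, -189) - (-44294)/P(J(p(6), 5)) = 29/3 - (-44294)/(-729) = 29/3 - (-44294)*(-1)/729 = 29/3 - 1*44294/729 = 29/3 - 44294/729 = -37247/729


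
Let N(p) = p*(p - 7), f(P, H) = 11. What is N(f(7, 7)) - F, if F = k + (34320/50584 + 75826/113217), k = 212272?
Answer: -151928855049476/715871091 ≈ -2.1223e+5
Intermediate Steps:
F = 151960353377480/715871091 (F = 212272 + (34320/50584 + 75826/113217) = 212272 + (34320*(1/50584) + 75826*(1/113217)) = 212272 + (4290/6323 + 75826/113217) = 212272 + 965148728/715871091 = 151960353377480/715871091 ≈ 2.1227e+5)
N(p) = p*(-7 + p)
N(f(7, 7)) - F = 11*(-7 + 11) - 1*151960353377480/715871091 = 11*4 - 151960353377480/715871091 = 44 - 151960353377480/715871091 = -151928855049476/715871091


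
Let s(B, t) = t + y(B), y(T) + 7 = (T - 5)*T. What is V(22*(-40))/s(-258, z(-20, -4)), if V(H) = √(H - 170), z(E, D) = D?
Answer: 5*I*√42/67843 ≈ 0.00047763*I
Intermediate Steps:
y(T) = -7 + T*(-5 + T) (y(T) = -7 + (T - 5)*T = -7 + (-5 + T)*T = -7 + T*(-5 + T))
s(B, t) = -7 + t + B² - 5*B (s(B, t) = t + (-7 + B² - 5*B) = -7 + t + B² - 5*B)
V(H) = √(-170 + H)
V(22*(-40))/s(-258, z(-20, -4)) = √(-170 + 22*(-40))/(-7 - 4 + (-258)² - 5*(-258)) = √(-170 - 880)/(-7 - 4 + 66564 + 1290) = √(-1050)/67843 = (5*I*√42)*(1/67843) = 5*I*√42/67843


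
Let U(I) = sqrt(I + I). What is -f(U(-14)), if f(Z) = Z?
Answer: -2*I*sqrt(7) ≈ -5.2915*I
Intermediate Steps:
U(I) = sqrt(2)*sqrt(I) (U(I) = sqrt(2*I) = sqrt(2)*sqrt(I))
-f(U(-14)) = -sqrt(2)*sqrt(-14) = -sqrt(2)*I*sqrt(14) = -2*I*sqrt(7)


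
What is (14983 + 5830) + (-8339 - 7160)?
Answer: 5314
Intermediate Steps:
(14983 + 5830) + (-8339 - 7160) = 20813 - 15499 = 5314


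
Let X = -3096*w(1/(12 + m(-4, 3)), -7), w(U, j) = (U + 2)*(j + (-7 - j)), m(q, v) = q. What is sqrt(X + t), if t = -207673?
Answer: 2*I*sqrt(40405) ≈ 402.02*I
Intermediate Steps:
w(U, j) = -14 - 7*U (w(U, j) = (2 + U)*(-7) = -14 - 7*U)
X = 46053 (X = -3096*(-14 - 7/(12 - 4)) = -3096*(-14 - 7/8) = -3096*(-119/8) = 46053)
sqrt(X + t) = sqrt(46053 - 207673) = sqrt(-161620) = 2*I*sqrt(40405)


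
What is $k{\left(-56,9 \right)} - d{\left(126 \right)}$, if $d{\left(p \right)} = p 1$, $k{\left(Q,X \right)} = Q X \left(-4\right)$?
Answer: $1890$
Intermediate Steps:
$k{\left(Q,X \right)} = - 4 Q X$
$d{\left(p \right)} = p$
$k{\left(-56,9 \right)} - d{\left(126 \right)} = \left(-4\right) \left(-56\right) 9 - 126 = 2016 - 126 = 1890$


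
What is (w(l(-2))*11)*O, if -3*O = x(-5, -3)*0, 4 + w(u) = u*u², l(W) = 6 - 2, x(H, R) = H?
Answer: 0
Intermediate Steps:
l(W) = 4
w(u) = -4 + u³ (w(u) = -4 + u*u² = -4 + u³)
O = 0 (O = -(-5)*0/3 = -⅓*0 = 0)
(w(l(-2))*11)*O = ((-4 + 4³)*11)*0 = ((-4 + 64)*11)*0 = (60*11)*0 = 660*0 = 0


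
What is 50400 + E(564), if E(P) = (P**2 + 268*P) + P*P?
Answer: 837744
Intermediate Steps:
E(P) = 2*P**2 + 268*P (E(P) = (P**2 + 268*P) + P**2 = 2*P**2 + 268*P)
50400 + E(564) = 50400 + 2*564*(134 + 564) = 50400 + 2*564*698 = 50400 + 787344 = 837744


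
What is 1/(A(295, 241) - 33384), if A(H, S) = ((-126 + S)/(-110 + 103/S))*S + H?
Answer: -26407/880460538 ≈ -2.9992e-5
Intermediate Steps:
A(H, S) = H + S*(-126 + S)/(-110 + 103/S) (A(H, S) = ((-126 + S)/(-110 + 103/S))*S + H = S*(-126 + S)/(-110 + 103/S) + H = H + S*(-126 + S)/(-110 + 103/S))
1/(A(295, 241) - 33384) = 1/((-1*241³ - 103*295 + 126*241² + 110*295*241)/(-103 + 110*241) - 33384) = 1/((-1*13997521 - 30385 + 126*58081 + 7820450)/(-103 + 26510) - 33384) = 1/((-13997521 - 30385 + 7318206 + 7820450)/26407 - 33384) = 1/((1/26407)*1110750 - 33384) = 1/(1110750/26407 - 33384) = 1/(-880460538/26407) = -26407/880460538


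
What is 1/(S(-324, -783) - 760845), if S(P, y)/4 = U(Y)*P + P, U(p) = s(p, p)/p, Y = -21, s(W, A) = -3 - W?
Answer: -7/5327211 ≈ -1.3140e-6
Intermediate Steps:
U(p) = (-3 - p)/p
S(P, y) = 4*P/7 (S(P, y) = 4*(((-3 - 1*(-21))/(-21))*P + P) = 4*((-(-3 + 21)/21)*P + P) = 4*((-1/21*18)*P + P) = 4*(-6*P/7 + P) = 4*(P/7) = 4*P/7)
1/(S(-324, -783) - 760845) = 1/((4/7)*(-324) - 760845) = 1/(-1296/7 - 760845) = 1/(-5327211/7) = -7/5327211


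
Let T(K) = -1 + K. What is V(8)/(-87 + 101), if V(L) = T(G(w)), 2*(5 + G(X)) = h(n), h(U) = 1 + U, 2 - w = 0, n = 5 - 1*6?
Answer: -3/7 ≈ -0.42857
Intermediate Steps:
n = -1 (n = 5 - 6 = -1)
w = 2 (w = 2 - 1*0 = 2 + 0 = 2)
G(X) = -5 (G(X) = -5 + (1 - 1)/2 = -5 + (½)*0 = -5 + 0 = -5)
V(L) = -6 (V(L) = -1 - 5 = -6)
V(8)/(-87 + 101) = -6/(-87 + 101) = -6/14 = -6*1/14 = -3/7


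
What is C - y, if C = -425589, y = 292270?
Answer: -717859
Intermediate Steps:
C - y = -425589 - 1*292270 = -425589 - 292270 = -717859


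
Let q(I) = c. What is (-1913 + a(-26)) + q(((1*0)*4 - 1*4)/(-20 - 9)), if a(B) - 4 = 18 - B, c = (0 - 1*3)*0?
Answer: -1865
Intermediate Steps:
c = 0 (c = (0 - 3)*0 = -3*0 = 0)
q(I) = 0
a(B) = 22 - B (a(B) = 4 + (18 - B) = 22 - B)
(-1913 + a(-26)) + q(((1*0)*4 - 1*4)/(-20 - 9)) = (-1913 + (22 - 1*(-26))) + 0 = (-1913 + (22 + 26)) + 0 = (-1913 + 48) + 0 = -1865 + 0 = -1865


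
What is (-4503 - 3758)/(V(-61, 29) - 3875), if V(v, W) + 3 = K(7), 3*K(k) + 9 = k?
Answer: 24783/11636 ≈ 2.1299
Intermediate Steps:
K(k) = -3 + k/3
V(v, W) = -11/3 (V(v, W) = -3 + (-3 + (⅓)*7) = -3 + (-3 + 7/3) = -3 - ⅔ = -11/3)
(-4503 - 3758)/(V(-61, 29) - 3875) = (-4503 - 3758)/(-11/3 - 3875) = -8261/(-11636/3) = -8261*(-3/11636) = 24783/11636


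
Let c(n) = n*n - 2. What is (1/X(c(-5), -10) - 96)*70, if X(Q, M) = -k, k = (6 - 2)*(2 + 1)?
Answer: -40355/6 ≈ -6725.8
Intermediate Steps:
k = 12 (k = 4*3 = 12)
c(n) = -2 + n**2 (c(n) = n**2 - 2 = -2 + n**2)
X(Q, M) = -12 (X(Q, M) = -1*12 = -12)
(1/X(c(-5), -10) - 96)*70 = (1/(-12) - 96)*70 = (-1/12 - 96)*70 = -1153/12*70 = -40355/6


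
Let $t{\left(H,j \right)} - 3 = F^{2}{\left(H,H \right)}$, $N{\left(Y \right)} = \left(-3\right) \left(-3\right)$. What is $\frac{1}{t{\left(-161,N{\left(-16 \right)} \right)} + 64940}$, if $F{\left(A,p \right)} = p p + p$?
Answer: $\frac{1}{663642543} \approx 1.5068 \cdot 10^{-9}$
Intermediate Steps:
$F{\left(A,p \right)} = p + p^{2}$ ($F{\left(A,p \right)} = p^{2} + p = p + p^{2}$)
$N{\left(Y \right)} = 9$
$t{\left(H,j \right)} = 3 + H^{2} \left(1 + H\right)^{2}$ ($t{\left(H,j \right)} = 3 + \left(H \left(1 + H\right)\right)^{2} = 3 + H^{2} \left(1 + H\right)^{2}$)
$\frac{1}{t{\left(-161,N{\left(-16 \right)} \right)} + 64940} = \frac{1}{\left(3 + \left(-161\right)^{2} \left(1 - 161\right)^{2}\right) + 64940} = \frac{1}{\left(3 + 25921 \left(-160\right)^{2}\right) + 64940} = \frac{1}{\left(3 + 25921 \cdot 25600\right) + 64940} = \frac{1}{\left(3 + 663577600\right) + 64940} = \frac{1}{663577603 + 64940} = \frac{1}{663642543}$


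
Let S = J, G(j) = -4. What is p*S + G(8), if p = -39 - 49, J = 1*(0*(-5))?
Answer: -4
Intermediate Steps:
J = 0 (J = 1*0 = 0)
p = -88
S = 0
p*S + G(8) = -88*0 - 4 = 0 - 4 = -4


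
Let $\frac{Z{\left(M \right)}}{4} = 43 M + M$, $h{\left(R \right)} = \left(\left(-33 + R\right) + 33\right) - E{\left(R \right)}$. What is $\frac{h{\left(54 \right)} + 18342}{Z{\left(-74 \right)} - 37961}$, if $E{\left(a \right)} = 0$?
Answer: $- \frac{2044}{5665} \approx -0.36081$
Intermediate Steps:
$h{\left(R \right)} = R$ ($h{\left(R \right)} = \left(\left(-33 + R\right) + 33\right) - 0 = R + 0 = R$)
$Z{\left(M \right)} = 176 M$ ($Z{\left(M \right)} = 4 \left(43 M + M\right) = 4 \cdot 44 M = 176 M$)
$\frac{h{\left(54 \right)} + 18342}{Z{\left(-74 \right)} - 37961} = \frac{54 + 18342}{176 \left(-74\right) - 37961} = \frac{18396}{-13024 - 37961} = \frac{18396}{-50985} = 18396 \left(- \frac{1}{50985}\right) = - \frac{2044}{5665}$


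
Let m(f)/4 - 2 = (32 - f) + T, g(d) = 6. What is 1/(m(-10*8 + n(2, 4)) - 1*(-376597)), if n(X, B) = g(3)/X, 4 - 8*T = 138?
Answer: 1/376974 ≈ 2.6527e-6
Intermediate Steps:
T = -67/4 (T = 1/2 - 1/8*138 = 1/2 - 69/4 = -67/4 ≈ -16.750)
n(X, B) = 6/X
m(f) = 69 - 4*f (m(f) = 8 + 4*((32 - f) - 67/4) = 8 + 4*(61/4 - f) = 8 + (61 - 4*f) = 69 - 4*f)
1/(m(-10*8 + n(2, 4)) - 1*(-376597)) = 1/((69 - 4*(-10*8 + 6/2)) - 1*(-376597)) = 1/((69 - 4*(-80 + 6*(1/2))) + 376597) = 1/((69 - 4*(-80 + 3)) + 376597) = 1/((69 - 4*(-77)) + 376597) = 1/((69 + 308) + 376597) = 1/(377 + 376597) = 1/376974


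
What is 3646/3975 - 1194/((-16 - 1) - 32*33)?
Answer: 8658308/4265175 ≈ 2.0300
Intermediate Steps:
3646/3975 - 1194/((-16 - 1) - 32*33) = 3646*(1/3975) - 1194/(-17 - 1056) = 3646/3975 - 1194/(-1073) = 3646/3975 - 1194*(-1/1073) = 3646/3975 + 1194/1073 = 8658308/4265175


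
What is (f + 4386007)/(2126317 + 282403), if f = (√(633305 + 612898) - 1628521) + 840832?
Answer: 1799159/1204360 + 3*√138467/2408720 ≈ 1.4943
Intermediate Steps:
f = -787689 + 3*√138467 (f = (√1246203 - 1628521) + 840832 = (3*√138467 - 1628521) + 840832 = (-1628521 + 3*√138467) + 840832 = -787689 + 3*√138467 ≈ -7.8657e+5)
(f + 4386007)/(2126317 + 282403) = ((-787689 + 3*√138467) + 4386007)/(2126317 + 282403) = (3598318 + 3*√138467)/2408720 = (3598318 + 3*√138467)*(1/2408720) = 1799159/1204360 + 3*√138467/2408720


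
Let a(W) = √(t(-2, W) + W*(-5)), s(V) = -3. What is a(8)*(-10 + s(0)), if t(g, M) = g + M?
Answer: -13*I*√34 ≈ -75.802*I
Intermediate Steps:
t(g, M) = M + g
a(W) = √(-2 - 4*W) (a(W) = √((W - 2) + W*(-5)) = √((-2 + W) - 5*W) = √(-2 - 4*W))
a(8)*(-10 + s(0)) = √(-2 - 4*8)*(-10 - 3) = √(-2 - 32)*(-13) = √(-34)*(-13) = (I*√34)*(-13) = -13*I*√34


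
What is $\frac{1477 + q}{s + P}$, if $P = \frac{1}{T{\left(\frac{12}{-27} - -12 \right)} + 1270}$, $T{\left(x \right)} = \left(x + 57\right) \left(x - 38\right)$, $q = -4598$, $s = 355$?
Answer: $- \frac{137249096}{15611399} \approx -8.7916$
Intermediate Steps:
$T{\left(x \right)} = \left(-38 + x\right) \left(57 + x\right)$ ($T{\left(x \right)} = \left(57 + x\right) \left(-38 + x\right) = \left(-38 + x\right) \left(57 + x\right)$)
$P = - \frac{81}{43976}$ ($P = \frac{1}{\left(-2166 + \left(\frac{12}{-27} - -12\right)^{2} + 19 \left(\frac{12}{-27} - -12\right)\right) + 1270} = \frac{1}{\left(-2166 + \left(12 \left(- \frac{1}{27}\right) + 12\right)^{2} + 19 \left(12 \left(- \frac{1}{27}\right) + 12\right)\right) + 1270} = \frac{1}{\left(-2166 + \left(- \frac{4}{9} + 12\right)^{2} + 19 \left(- \frac{4}{9} + 12\right)\right) + 1270} = \frac{1}{\left(-2166 + \left(\frac{104}{9}\right)^{2} + 19 \cdot \frac{104}{9}\right) + 1270} = \frac{1}{\left(-2166 + \frac{10816}{81} + \frac{1976}{9}\right) + 1270} = \frac{1}{- \frac{146846}{81} + 1270} = \frac{1}{- \frac{43976}{81}} = - \frac{81}{43976} \approx -0.0018419$)
$\frac{1477 + q}{s + P} = \frac{1477 - 4598}{355 - \frac{81}{43976}} = - \frac{3121}{\frac{15611399}{43976}} = \left(-3121\right) \frac{43976}{15611399} = - \frac{137249096}{15611399}$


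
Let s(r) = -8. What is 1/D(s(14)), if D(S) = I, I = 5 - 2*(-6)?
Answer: 1/17 ≈ 0.058824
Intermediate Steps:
I = 17 (I = 5 + 12 = 17)
D(S) = 17
1/D(s(14)) = 1/17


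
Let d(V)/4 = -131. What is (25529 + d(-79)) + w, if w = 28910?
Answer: 53915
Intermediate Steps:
d(V) = -524 (d(V) = 4*(-131) = -524)
(25529 + d(-79)) + w = (25529 - 524) + 28910 = 25005 + 28910 = 53915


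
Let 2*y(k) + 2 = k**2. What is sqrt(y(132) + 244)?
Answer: 3*sqrt(995) ≈ 94.631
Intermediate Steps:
y(k) = -1 + k**2/2
sqrt(y(132) + 244) = sqrt((-1 + (1/2)*132**2) + 244) = sqrt((-1 + (1/2)*17424) + 244) = sqrt((-1 + 8712) + 244) = sqrt(8711 + 244) = sqrt(8955) = 3*sqrt(995)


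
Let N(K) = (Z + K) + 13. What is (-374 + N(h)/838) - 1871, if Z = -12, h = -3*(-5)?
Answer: -940647/419 ≈ -2245.0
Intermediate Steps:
h = 15
N(K) = 1 + K (N(K) = (-12 + K) + 13 = 1 + K)
(-374 + N(h)/838) - 1871 = (-374 + (1 + 15)/838) - 1871 = (-374 + 16*(1/838)) - 1871 = (-374 + 8/419) - 1871 = -156698/419 - 1871 = -940647/419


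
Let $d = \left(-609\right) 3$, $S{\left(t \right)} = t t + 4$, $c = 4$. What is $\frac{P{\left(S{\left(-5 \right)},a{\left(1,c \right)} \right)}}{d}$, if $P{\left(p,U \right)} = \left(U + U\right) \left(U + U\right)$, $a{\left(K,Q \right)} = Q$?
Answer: $- \frac{64}{1827} \approx -0.03503$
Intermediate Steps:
$S{\left(t \right)} = 4 + t^{2}$ ($S{\left(t \right)} = t^{2} + 4 = 4 + t^{2}$)
$d = -1827$
$P{\left(p,U \right)} = 4 U^{2}$ ($P{\left(p,U \right)} = 2 U 2 U = 4 U^{2}$)
$\frac{P{\left(S{\left(-5 \right)},a{\left(1,c \right)} \right)}}{d} = \frac{4 \cdot 4^{2}}{-1827} = 4 \cdot 16 \left(- \frac{1}{1827}\right) = 64 \left(- \frac{1}{1827}\right) = - \frac{64}{1827}$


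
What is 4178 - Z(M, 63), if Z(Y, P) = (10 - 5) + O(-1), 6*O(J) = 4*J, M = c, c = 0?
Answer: 12521/3 ≈ 4173.7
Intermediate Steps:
M = 0
O(J) = 2*J/3 (O(J) = (4*J)/6 = 2*J/3)
Z(Y, P) = 13/3 (Z(Y, P) = (10 - 5) + (⅔)*(-1) = 5 - ⅔ = 13/3)
4178 - Z(M, 63) = 4178 - 1*13/3 = 4178 - 13/3 = 12521/3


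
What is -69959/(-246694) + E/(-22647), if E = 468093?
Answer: -37963791023/1862293006 ≈ -20.385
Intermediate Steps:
-69959/(-246694) + E/(-22647) = -69959/(-246694) + 468093/(-22647) = -69959*(-1/246694) + 468093*(-1/22647) = 69959/246694 - 156031/7549 = -37963791023/1862293006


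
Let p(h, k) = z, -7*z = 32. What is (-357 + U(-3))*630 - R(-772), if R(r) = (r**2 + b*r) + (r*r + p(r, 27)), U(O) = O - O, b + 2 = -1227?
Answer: -16559630/7 ≈ -2.3657e+6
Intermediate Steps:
b = -1229 (b = -2 - 1227 = -1229)
z = -32/7 (z = -1/7*32 = -32/7 ≈ -4.5714)
p(h, k) = -32/7
U(O) = 0
R(r) = -32/7 - 1229*r + 2*r**2 (R(r) = (r**2 - 1229*r) + (r*r - 32/7) = (r**2 - 1229*r) + (r**2 - 32/7) = (r**2 - 1229*r) + (-32/7 + r**2) = -32/7 - 1229*r + 2*r**2)
(-357 + U(-3))*630 - R(-772) = (-357 + 0)*630 - (-32/7 - 1229*(-772) + 2*(-772)**2) = -357*630 - (-32/7 + 948788 + 2*595984) = -224910 - (-32/7 + 948788 + 1191968) = -224910 - 1*14985260/7 = -224910 - 14985260/7 = -16559630/7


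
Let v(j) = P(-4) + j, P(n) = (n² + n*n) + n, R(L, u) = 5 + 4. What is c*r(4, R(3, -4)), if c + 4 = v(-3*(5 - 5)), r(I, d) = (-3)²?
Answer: 216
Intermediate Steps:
R(L, u) = 9
r(I, d) = 9
P(n) = n + 2*n² (P(n) = (n² + n²) + n = 2*n² + n = n + 2*n²)
v(j) = 28 + j (v(j) = -4*(1 + 2*(-4)) + j = -4*(1 - 8) + j = -4*(-7) + j = 28 + j)
c = 24 (c = -4 + (28 - 3*(5 - 5)) = -4 + (28 - 3*0) = -4 + (28 + 0) = -4 + 28 = 24)
c*r(4, R(3, -4)) = 24*9 = 216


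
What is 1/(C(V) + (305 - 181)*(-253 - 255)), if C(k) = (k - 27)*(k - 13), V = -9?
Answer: -1/62200 ≈ -1.6077e-5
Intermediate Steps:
C(k) = (-27 + k)*(-13 + k)
1/(C(V) + (305 - 181)*(-253 - 255)) = 1/((351 + (-9)**2 - 40*(-9)) + (305 - 181)*(-253 - 255)) = 1/((351 + 81 + 360) + 124*(-508)) = 1/(792 - 62992) = 1/(-62200) = -1/62200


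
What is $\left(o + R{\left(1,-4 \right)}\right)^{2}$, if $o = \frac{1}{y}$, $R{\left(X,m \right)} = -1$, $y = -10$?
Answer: $\frac{121}{100} \approx 1.21$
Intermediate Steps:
$o = - \frac{1}{10}$ ($o = \frac{1}{-10} = - \frac{1}{10} \approx -0.1$)
$\left(o + R{\left(1,-4 \right)}\right)^{2} = \left(- \frac{1}{10} - 1\right)^{2} = \left(- \frac{11}{10}\right)^{2} = \frac{121}{100}$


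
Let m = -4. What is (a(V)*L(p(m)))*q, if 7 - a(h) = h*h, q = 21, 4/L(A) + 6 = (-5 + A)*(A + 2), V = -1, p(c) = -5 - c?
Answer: -42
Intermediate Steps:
L(A) = 4/(-6 + (-5 + A)*(2 + A)) (L(A) = 4/(-6 + (-5 + A)*(A + 2)) = 4/(-6 + (-5 + A)*(2 + A)))
a(h) = 7 - h**2 (a(h) = 7 - h*h = 7 - h**2)
(a(V)*L(p(m)))*q = ((7 - 1*(-1)**2)*(4/(-16 + (-5 - 1*(-4))**2 - 3*(-5 - 1*(-4)))))*21 = ((7 - 1*1)*(4/(-16 + (-5 + 4)**2 - 3*(-5 + 4))))*21 = ((7 - 1)*(4/(-16 + (-1)**2 - 3*(-1))))*21 = (6*(4/(-16 + 1 + 3)))*21 = (6*(4/(-12)))*21 = (6*(4*(-1/12)))*21 = (6*(-1/3))*21 = -2*21 = -42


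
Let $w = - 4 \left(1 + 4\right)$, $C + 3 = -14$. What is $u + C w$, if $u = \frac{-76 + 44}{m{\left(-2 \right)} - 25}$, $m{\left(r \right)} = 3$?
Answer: $\frac{3756}{11} \approx 341.45$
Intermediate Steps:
$C = -17$ ($C = -3 - 14 = -17$)
$u = \frac{16}{11}$ ($u = \frac{-76 + 44}{3 - 25} = - \frac{32}{-22} = \left(-32\right) \left(- \frac{1}{22}\right) = \frac{16}{11} \approx 1.4545$)
$w = -20$ ($w = \left(-4\right) 5 = -20$)
$u + C w = \frac{16}{11} - -340 = \frac{16}{11} + 340 = \frac{3756}{11}$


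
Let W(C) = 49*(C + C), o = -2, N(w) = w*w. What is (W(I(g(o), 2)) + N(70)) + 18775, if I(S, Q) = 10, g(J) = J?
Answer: 24655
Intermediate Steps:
N(w) = w²
W(C) = 98*C (W(C) = 49*(2*C) = 98*C)
(W(I(g(o), 2)) + N(70)) + 18775 = (98*10 + 70²) + 18775 = (980 + 4900) + 18775 = 5880 + 18775 = 24655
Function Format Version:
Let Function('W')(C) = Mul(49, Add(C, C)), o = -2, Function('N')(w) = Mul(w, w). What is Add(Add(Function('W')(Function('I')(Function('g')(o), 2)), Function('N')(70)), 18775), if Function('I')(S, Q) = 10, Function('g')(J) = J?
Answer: 24655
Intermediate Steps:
Function('N')(w) = Pow(w, 2)
Function('W')(C) = Mul(98, C) (Function('W')(C) = Mul(49, Mul(2, C)) = Mul(98, C))
Add(Add(Function('W')(Function('I')(Function('g')(o), 2)), Function('N')(70)), 18775) = Add(Add(Mul(98, 10), Pow(70, 2)), 18775) = Add(Add(980, 4900), 18775) = Add(5880, 18775) = 24655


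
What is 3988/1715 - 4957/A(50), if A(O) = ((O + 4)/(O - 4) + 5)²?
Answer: -4416749863/34581260 ≈ -127.72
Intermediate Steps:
A(O) = (5 + (4 + O)/(-4 + O))² (A(O) = ((4 + O)/(-4 + O) + 5)² = (5 + (4 + O)/(-4 + O))²)
3988/1715 - 4957/A(50) = 3988/1715 - 4957*(-4 + 50)²/(4*(-8 + 3*50)²) = 3988*(1/1715) - 4957*529/(-8 + 150)² = 3988/1715 - 4957/(4*142²*(1/2116)) = 3988/1715 - 4957/(4*20164*(1/2116)) = 3988/1715 - 4957/20164/529 = 3988/1715 - 4957*529/20164 = 3988/1715 - 2622253/20164 = -4416749863/34581260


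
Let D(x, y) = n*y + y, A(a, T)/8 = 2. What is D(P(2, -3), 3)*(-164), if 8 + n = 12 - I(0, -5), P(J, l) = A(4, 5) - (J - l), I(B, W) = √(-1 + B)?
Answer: -2460 + 492*I ≈ -2460.0 + 492.0*I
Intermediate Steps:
A(a, T) = 16 (A(a, T) = 8*2 = 16)
P(J, l) = 16 + l - J (P(J, l) = 16 - (J - l) = 16 + (l - J) = 16 + l - J)
n = 4 - I (n = -8 + (12 - √(-1 + 0)) = -8 + (12 - √(-1)) = -8 + (12 - I) = 4 - I ≈ 4.0 - 1.0*I)
D(x, y) = y + y*(4 - I) (D(x, y) = (4 - I)*y + y = y*(4 - I) + y = y + y*(4 - I))
D(P(2, -3), 3)*(-164) = (3*(5 - I))*(-164) = (15 - 3*I)*(-164) = -2460 + 492*I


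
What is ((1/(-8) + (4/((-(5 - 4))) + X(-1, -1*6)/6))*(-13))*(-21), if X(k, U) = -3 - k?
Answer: -9737/8 ≈ -1217.1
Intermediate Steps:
((1/(-8) + (4/((-(5 - 4))) + X(-1, -1*6)/6))*(-13))*(-21) = ((1/(-8) + (4/((-(5 - 4))) + (-3 - 1*(-1))/6))*(-13))*(-21) = ((-1/8 + (4/((-1*1)) + (-3 + 1)*(1/6)))*(-13))*(-21) = ((-1/8 + (4/(-1) - 2*1/6))*(-13))*(-21) = ((-1/8 + (4*(-1) - 1/3))*(-13))*(-21) = ((-1/8 + (-4 - 1/3))*(-13))*(-21) = ((-1/8 - 13/3)*(-13))*(-21) = -107/24*(-13)*(-21) = (1391/24)*(-21) = -9737/8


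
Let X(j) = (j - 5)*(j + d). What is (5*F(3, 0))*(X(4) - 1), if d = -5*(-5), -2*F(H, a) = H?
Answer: 225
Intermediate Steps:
F(H, a) = -H/2
d = 25
X(j) = (-5 + j)*(25 + j) (X(j) = (j - 5)*(j + 25) = (-5 + j)*(25 + j))
(5*F(3, 0))*(X(4) - 1) = (5*(-1/2*3))*((-125 + 4**2 + 20*4) - 1) = (5*(-3/2))*((-125 + 16 + 80) - 1) = -15*(-29 - 1)/2 = -15/2*(-30) = 225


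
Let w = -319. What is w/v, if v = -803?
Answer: 29/73 ≈ 0.39726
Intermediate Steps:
w/v = -319/(-803) = -319*(-1/803) = 29/73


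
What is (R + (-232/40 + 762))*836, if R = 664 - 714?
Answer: 2951916/5 ≈ 5.9038e+5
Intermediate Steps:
R = -50
(R + (-232/40 + 762))*836 = (-50 + (-232/40 + 762))*836 = (-50 + (-232*1/40 + 762))*836 = (-50 + (-29/5 + 762))*836 = (-50 + 3781/5)*836 = (3531/5)*836 = 2951916/5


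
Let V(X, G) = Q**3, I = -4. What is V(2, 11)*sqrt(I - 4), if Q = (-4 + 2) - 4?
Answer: -432*I*sqrt(2) ≈ -610.94*I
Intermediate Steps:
Q = -6 (Q = -2 - 4 = -6)
V(X, G) = -216 (V(X, G) = (-6)**3 = -216)
V(2, 11)*sqrt(I - 4) = -216*sqrt(-4 - 4) = -432*I*sqrt(2)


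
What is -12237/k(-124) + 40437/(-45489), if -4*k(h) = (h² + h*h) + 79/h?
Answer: 40634912025/57819081547 ≈ 0.70279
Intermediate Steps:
k(h) = -79/(4*h) - h²/2 (k(h) = -((h² + h*h) + 79/h)/4 = -((h² + h²) + 79/h)/4 = -(2*h² + 79/h)/4 = -79/(4*h) - h²/2)
-12237/k(-124) + 40437/(-45489) = -12237*(-496/(-79 - 2*(-124)³)) + 40437/(-45489) = -12237*(-496/(-79 - 2*(-1906624))) + 40437*(-1/45489) = -12237*(-496/(-79 + 3813248)) - 13479/15163 = -12237/((¼)*(-1/124)*3813169) - 13479/15163 = -12237/(-3813169/496) - 13479/15163 = -12237*(-496/3813169) - 13479/15163 = 6069552/3813169 - 13479/15163 = 40634912025/57819081547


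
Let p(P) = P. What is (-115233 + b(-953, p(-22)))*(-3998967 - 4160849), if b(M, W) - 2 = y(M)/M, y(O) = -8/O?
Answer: 853956006996963192/908209 ≈ 9.4026e+11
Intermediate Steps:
b(M, W) = 2 - 8/M² (b(M, W) = 2 + (-8/M)/M = 2 - 8/M²)
(-115233 + b(-953, p(-22)))*(-3998967 - 4160849) = (-115233 + (2 - 8/(-953)²))*(-3998967 - 4160849) = (-115233 + (2 - 8*1/908209))*(-8159816) = (-115233 + (2 - 8/908209))*(-8159816) = (-115233 + 1816410/908209)*(-8159816) = -104653831287/908209*(-8159816) = 853956006996963192/908209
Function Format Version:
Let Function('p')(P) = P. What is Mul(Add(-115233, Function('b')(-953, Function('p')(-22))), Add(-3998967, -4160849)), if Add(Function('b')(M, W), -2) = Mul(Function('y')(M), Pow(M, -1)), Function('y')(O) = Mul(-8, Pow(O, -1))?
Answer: Rational(853956006996963192, 908209) ≈ 9.4026e+11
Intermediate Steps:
Function('b')(M, W) = Add(2, Mul(-8, Pow(M, -2))) (Function('b')(M, W) = Add(2, Mul(Mul(-8, Pow(M, -1)), Pow(M, -1))) = Add(2, Mul(-8, Pow(M, -2))))
Mul(Add(-115233, Function('b')(-953, Function('p')(-22))), Add(-3998967, -4160849)) = Mul(Add(-115233, Add(2, Mul(-8, Pow(-953, -2)))), Add(-3998967, -4160849)) = Mul(Add(-115233, Add(2, Mul(-8, Rational(1, 908209)))), -8159816) = Mul(Add(-115233, Add(2, Rational(-8, 908209))), -8159816) = Mul(Add(-115233, Rational(1816410, 908209)), -8159816) = Mul(Rational(-104653831287, 908209), -8159816) = Rational(853956006996963192, 908209)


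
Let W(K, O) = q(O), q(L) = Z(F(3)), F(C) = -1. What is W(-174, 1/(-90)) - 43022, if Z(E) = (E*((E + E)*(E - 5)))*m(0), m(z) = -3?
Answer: -42986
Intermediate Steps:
Z(E) = -6*E²*(-5 + E) (Z(E) = (E*((E + E)*(E - 5)))*(-3) = (E*((2*E)*(-5 + E)))*(-3) = (E*(2*E*(-5 + E)))*(-3) = (2*E²*(-5 + E))*(-3) = -6*E²*(-5 + E))
q(L) = 36 (q(L) = 6*(-1)²*(5 - 1*(-1)) = 6*1*(5 + 1) = 6*1*6 = 36)
W(K, O) = 36
W(-174, 1/(-90)) - 43022 = 36 - 43022 = -42986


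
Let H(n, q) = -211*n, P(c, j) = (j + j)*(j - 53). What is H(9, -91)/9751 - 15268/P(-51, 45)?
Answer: 36877747/1755180 ≈ 21.011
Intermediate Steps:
P(c, j) = 2*j*(-53 + j) (P(c, j) = (2*j)*(-53 + j) = 2*j*(-53 + j))
H(9, -91)/9751 - 15268/P(-51, 45) = -211*9/9751 - 15268*1/(90*(-53 + 45)) = -1899*1/9751 - 15268/(2*45*(-8)) = -1899/9751 - 15268/(-720) = -1899/9751 - 15268*(-1/720) = -1899/9751 + 3817/180 = 36877747/1755180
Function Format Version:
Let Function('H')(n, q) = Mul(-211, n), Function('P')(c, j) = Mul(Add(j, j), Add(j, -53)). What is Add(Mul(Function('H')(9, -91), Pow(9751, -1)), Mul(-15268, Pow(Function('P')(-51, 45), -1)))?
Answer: Rational(36877747, 1755180) ≈ 21.011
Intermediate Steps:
Function('P')(c, j) = Mul(2, j, Add(-53, j)) (Function('P')(c, j) = Mul(Mul(2, j), Add(-53, j)) = Mul(2, j, Add(-53, j)))
Add(Mul(Function('H')(9, -91), Pow(9751, -1)), Mul(-15268, Pow(Function('P')(-51, 45), -1))) = Add(Mul(Mul(-211, 9), Pow(9751, -1)), Mul(-15268, Pow(Mul(2, 45, Add(-53, 45)), -1))) = Add(Mul(-1899, Rational(1, 9751)), Mul(-15268, Pow(Mul(2, 45, -8), -1))) = Add(Rational(-1899, 9751), Mul(-15268, Pow(-720, -1))) = Add(Rational(-1899, 9751), Mul(-15268, Rational(-1, 720))) = Add(Rational(-1899, 9751), Rational(3817, 180)) = Rational(36877747, 1755180)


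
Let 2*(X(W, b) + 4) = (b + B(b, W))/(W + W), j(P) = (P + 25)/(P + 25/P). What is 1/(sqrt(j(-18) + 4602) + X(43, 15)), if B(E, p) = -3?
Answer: 2536183/2959474439 + 3698*sqrt(140121057)/2959474439 ≈ 0.015648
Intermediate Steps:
j(P) = (25 + P)/(P + 25/P)
X(W, b) = -4 + (-3 + b)/(4*W) (X(W, b) = -4 + ((b - 3)/(W + W))/2 = -4 + ((-3 + b)/((2*W)))/2 = -4 + ((-3 + b)*(1/(2*W)))/2 = -4 + ((-3 + b)/(2*W))/2 = -4 + (-3 + b)/(4*W))
1/(sqrt(j(-18) + 4602) + X(43, 15)) = 1/(sqrt(-18*(25 - 18)/(25 + (-18)**2) + 4602) + (1/4)*(-3 + 15 - 16*43)/43) = 1/(sqrt(-18*7/(25 + 324) + 4602) + (1/4)*(1/43)*(-3 + 15 - 688)) = 1/(sqrt(-18*7/349 + 4602) + (1/4)*(1/43)*(-676)) = 1/(sqrt(-18*1/349*7 + 4602) - 169/43) = 1/(sqrt(-126/349 + 4602) - 169/43) = 1/(sqrt(1605972/349) - 169/43) = 1/(2*sqrt(140121057)/349 - 169/43) = 1/(-169/43 + 2*sqrt(140121057)/349)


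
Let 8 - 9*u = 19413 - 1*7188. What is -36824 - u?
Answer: -319199/9 ≈ -35467.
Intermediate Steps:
u = -12217/9 (u = 8/9 - (19413 - 1*7188)/9 = 8/9 - (19413 - 7188)/9 = 8/9 - ⅑*12225 = 8/9 - 4075/3 = -12217/9 ≈ -1357.4)
-36824 - u = -36824 - 1*(-12217/9) = -36824 + 12217/9 = -319199/9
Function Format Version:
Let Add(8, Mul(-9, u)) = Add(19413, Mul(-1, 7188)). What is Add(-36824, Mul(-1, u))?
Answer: Rational(-319199, 9) ≈ -35467.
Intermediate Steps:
u = Rational(-12217, 9) (u = Add(Rational(8, 9), Mul(Rational(-1, 9), Add(19413, Mul(-1, 7188)))) = Add(Rational(8, 9), Mul(Rational(-1, 9), Add(19413, -7188))) = Add(Rational(8, 9), Mul(Rational(-1, 9), 12225)) = Add(Rational(8, 9), Rational(-4075, 3)) = Rational(-12217, 9) ≈ -1357.4)
Add(-36824, Mul(-1, u)) = Add(-36824, Mul(-1, Rational(-12217, 9))) = Add(-36824, Rational(12217, 9)) = Rational(-319199, 9)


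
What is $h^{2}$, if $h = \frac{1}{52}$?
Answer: $\frac{1}{2704} \approx 0.00036982$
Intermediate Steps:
$h = \frac{1}{52} \approx 0.019231$
$h^{2} = \left(\frac{1}{52}\right)^{2} = \frac{1}{2704}$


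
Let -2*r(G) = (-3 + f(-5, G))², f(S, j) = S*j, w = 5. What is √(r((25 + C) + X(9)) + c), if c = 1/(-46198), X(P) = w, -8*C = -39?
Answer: I*√2148726524367394/369584 ≈ 125.42*I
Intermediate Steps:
C = 39/8 (C = -⅛*(-39) = 39/8 ≈ 4.8750)
X(P) = 5
r(G) = -(-3 - 5*G)²/2
c = -1/46198 ≈ -2.1646e-5
√(r((25 + C) + X(9)) + c) = √(-(3 + 5*((25 + 39/8) + 5))²/2 - 1/46198) = √(-(3 + 5*(239/8 + 5))²/2 - 1/46198) = √(-(3 + 5*(279/8))²/2 - 1/46198) = √(-(3 + 1395/8)²/2 - 1/46198) = √(-(1419/8)²/2 - 1/46198) = √(-½*2013561/64 - 1/46198) = √(-2013561/128 - 1/46198) = √(-46511245603/2956672) = I*√2148726524367394/369584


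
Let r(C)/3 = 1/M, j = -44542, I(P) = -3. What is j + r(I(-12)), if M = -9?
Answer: -133627/3 ≈ -44542.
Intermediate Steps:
r(C) = -⅓ (r(C) = 3/(-9) = 3*(-⅑) = -⅓)
j + r(I(-12)) = -44542 - ⅓ = -133627/3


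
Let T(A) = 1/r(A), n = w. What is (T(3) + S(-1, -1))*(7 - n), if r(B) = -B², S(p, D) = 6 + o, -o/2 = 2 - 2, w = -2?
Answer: 53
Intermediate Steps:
o = 0 (o = -2*(2 - 2) = -2*0 = 0)
n = -2
S(p, D) = 6 (S(p, D) = 6 + 0 = 6)
T(A) = -1/A² (T(A) = 1/(-A²) = -1/A²)
(T(3) + S(-1, -1))*(7 - n) = (-1/3² + 6)*(7 - 1*(-2)) = (-1*⅑ + 6)*(7 + 2) = (-⅑ + 6)*9 = (53/9)*9 = 53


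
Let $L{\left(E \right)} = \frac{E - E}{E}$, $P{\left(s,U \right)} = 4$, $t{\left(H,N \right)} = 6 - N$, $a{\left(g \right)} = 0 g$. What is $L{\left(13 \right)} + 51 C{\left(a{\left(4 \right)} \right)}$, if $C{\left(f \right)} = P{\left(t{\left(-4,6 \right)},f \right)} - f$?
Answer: $204$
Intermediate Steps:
$a{\left(g \right)} = 0$
$L{\left(E \right)} = 0$ ($L{\left(E \right)} = \frac{0}{E} = 0$)
$C{\left(f \right)} = 4 - f$
$L{\left(13 \right)} + 51 C{\left(a{\left(4 \right)} \right)} = 0 + 51 \left(4 - 0\right) = 0 + 51 \left(4 + 0\right) = 0 + 51 \cdot 4 = 0 + 204 = 204$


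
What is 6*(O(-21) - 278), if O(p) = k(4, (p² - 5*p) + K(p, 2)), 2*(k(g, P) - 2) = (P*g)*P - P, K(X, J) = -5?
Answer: 3508893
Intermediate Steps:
k(g, P) = 2 - P/2 + g*P²/2 (k(g, P) = 2 + ((P*g)*P - P)/2 = 2 + (g*P² - P)/2 = 2 + (-P + g*P²)/2 = 2 + (-P/2 + g*P²/2) = 2 - P/2 + g*P²/2)
O(p) = 9/2 + 2*(-5 + p² - 5*p)² - p²/2 + 5*p/2 (O(p) = 2 - ((p² - 5*p) - 5)/2 + (½)*4*((p² - 5*p) - 5)² = 2 - (-5 + p² - 5*p)/2 + (½)*4*(-5 + p² - 5*p)² = 2 + (5/2 - p²/2 + 5*p/2) + 2*(-5 + p² - 5*p)² = 9/2 + 2*(-5 + p² - 5*p)² - p²/2 + 5*p/2)
6*(O(-21) - 278) = 6*((9/2 + 2*(5 - 1*(-21)² + 5*(-21))² - ½*(-21)² + (5/2)*(-21)) - 278) = 6*((9/2 + 2*(5 - 1*441 - 105)² - ½*441 - 105/2) - 278) = 6*((9/2 + 2*(5 - 441 - 105)² - 441/2 - 105/2) - 278) = 6*((9/2 + 2*(-541)² - 441/2 - 105/2) - 278) = 6*((9/2 + 2*292681 - 441/2 - 105/2) - 278) = 6*((9/2 + 585362 - 441/2 - 105/2) - 278) = 6*(1170187/2 - 278) = 6*(1169631/2) = 3508893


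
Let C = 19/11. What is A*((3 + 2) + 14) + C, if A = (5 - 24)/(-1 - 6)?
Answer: 4104/77 ≈ 53.299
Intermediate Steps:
A = 19/7 (A = -19/(-7) = -19*(-1/7) = 19/7 ≈ 2.7143)
C = 19/11 (C = 19*(1/11) = 19/11 ≈ 1.7273)
A*((3 + 2) + 14) + C = 19*((3 + 2) + 14)/7 + 19/11 = 19*(5 + 14)/7 + 19/11 = (19/7)*19 + 19/11 = 361/7 + 19/11 = 4104/77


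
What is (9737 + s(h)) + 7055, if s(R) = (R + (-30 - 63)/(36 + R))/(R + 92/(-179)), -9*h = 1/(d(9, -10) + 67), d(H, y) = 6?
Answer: 24083468364248/1433794573 ≈ 16797.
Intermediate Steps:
h = -1/657 (h = -1/(9*(6 + 67)) = -⅑/73 = -⅑*1/73 = -1/657 ≈ -0.0015221)
s(R) = (R - 93/(36 + R))/(-92/179 + R) (s(R) = (R - 93/(36 + R))/(R + 92*(-1/179)) = (R - 93/(36 + R))/(R - 92/179) = (R - 93/(36 + R))/(-92/179 + R))
(9737 + s(h)) + 7055 = (9737 + 179*(-93 + (-1/657)² + 36*(-1/657))/(-3312 + 179*(-1/657)² + 6352*(-1/657))) + 7055 = (9737 + 179*(-93 + 1/431649 - 4/73)/(-3312 + 179*(1/431649) - 6352/657)) + 7055 = (9737 + 179*(-40167008/431649)/(-3312 + 179/431649 - 6352/657)) + 7055 = (9737 + 179*(-40167008/431649)/(-1433794573/431649)) + 7055 = (9737 + 179*(-431649/1433794573)*(-40167008/431649)) + 7055 = (9737 + 7189894432/1433794573) + 7055 = 13968047651733/1433794573 + 7055 = 24083468364248/1433794573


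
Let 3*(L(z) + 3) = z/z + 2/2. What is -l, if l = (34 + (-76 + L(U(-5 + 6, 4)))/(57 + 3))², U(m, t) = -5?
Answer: -1385329/1296 ≈ -1068.9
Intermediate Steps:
L(z) = -7/3 (L(z) = -3 + (z/z + 2/2)/3 = -3 + (1 + 2*(½))/3 = -3 + (1 + 1)/3 = -3 + (⅓)*2 = -3 + ⅔ = -7/3)
l = 1385329/1296 (l = (34 + (-76 - 7/3)/(57 + 3))² = (34 - 235/3/60)² = (34 - 235/3*1/60)² = (34 - 47/36)² = (1177/36)² = 1385329/1296 ≈ 1068.9)
-l = -1*1385329/1296 = -1385329/1296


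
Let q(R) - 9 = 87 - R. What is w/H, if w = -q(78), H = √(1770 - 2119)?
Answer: 18*I*√349/349 ≈ 0.96352*I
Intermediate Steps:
H = I*√349 (H = √(-349) = I*√349 ≈ 18.682*I)
q(R) = 96 - R (q(R) = 9 + (87 - R) = 96 - R)
w = -18 (w = -(96 - 1*78) = -(96 - 78) = -1*18 = -18)
w/H = -18*(-I*√349/349) = -(-18)*I*√349/349 = 18*I*√349/349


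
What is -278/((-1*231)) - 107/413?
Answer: 12871/13629 ≈ 0.94438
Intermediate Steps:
-278/((-1*231)) - 107/413 = -278/(-231) - 107*1/413 = -278*(-1/231) - 107/413 = 278/231 - 107/413 = 12871/13629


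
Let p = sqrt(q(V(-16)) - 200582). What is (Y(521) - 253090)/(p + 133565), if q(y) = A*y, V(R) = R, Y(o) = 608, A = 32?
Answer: -33722758330/17839810319 + 252482*I*sqrt(201094)/17839810319 ≈ -1.8903 + 0.0063466*I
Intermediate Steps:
q(y) = 32*y
p = I*sqrt(201094) (p = sqrt(32*(-16) - 200582) = sqrt(-512 - 200582) = sqrt(-201094) = I*sqrt(201094) ≈ 448.44*I)
(Y(521) - 253090)/(p + 133565) = (608 - 253090)/(I*sqrt(201094) + 133565) = -252482/(133565 + I*sqrt(201094))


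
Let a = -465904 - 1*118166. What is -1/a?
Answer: 1/584070 ≈ 1.7121e-6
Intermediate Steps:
a = -584070 (a = -465904 - 118166 = -584070)
-1/a = -1/(-584070) = -1*(-1/584070) = 1/584070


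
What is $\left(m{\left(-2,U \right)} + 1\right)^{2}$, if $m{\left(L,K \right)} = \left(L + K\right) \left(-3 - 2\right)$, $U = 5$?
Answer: $196$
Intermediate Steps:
$m{\left(L,K \right)} = - 5 K - 5 L$ ($m{\left(L,K \right)} = \left(K + L\right) \left(-5\right) = - 5 K - 5 L$)
$\left(m{\left(-2,U \right)} + 1\right)^{2} = \left(\left(\left(-5\right) 5 - -10\right) + 1\right)^{2} = \left(\left(-25 + 10\right) + 1\right)^{2} = \left(-15 + 1\right)^{2} = \left(-14\right)^{2} = 196$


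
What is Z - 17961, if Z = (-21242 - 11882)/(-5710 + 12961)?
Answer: -130268335/7251 ≈ -17966.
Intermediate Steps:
Z = -33124/7251 ≈ -4.5682
Z - 17961 = -33124/7251 - 17961 = -130268335/7251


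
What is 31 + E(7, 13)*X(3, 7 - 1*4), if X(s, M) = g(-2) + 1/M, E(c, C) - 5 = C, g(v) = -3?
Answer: -17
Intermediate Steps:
E(c, C) = 5 + C
X(s, M) = -3 + 1/M
31 + E(7, 13)*X(3, 7 - 1*4) = 31 + (5 + 13)*(-3 + 1/(7 - 1*4)) = 31 + 18*(-3 + 1/(7 - 4)) = 31 + 18*(-3 + 1/3) = 31 + 18*(-3 + ⅓) = 31 + 18*(-8/3) = 31 - 48 = -17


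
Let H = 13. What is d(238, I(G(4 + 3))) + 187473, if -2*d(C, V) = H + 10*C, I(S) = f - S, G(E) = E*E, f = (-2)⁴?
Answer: 372553/2 ≈ 1.8628e+5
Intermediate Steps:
f = 16
G(E) = E²
I(S) = 16 - S
d(C, V) = -13/2 - 5*C (d(C, V) = -(13 + 10*C)/2 = -13/2 - 5*C)
d(238, I(G(4 + 3))) + 187473 = (-13/2 - 5*238) + 187473 = (-13/2 - 1190) + 187473 = -2393/2 + 187473 = 372553/2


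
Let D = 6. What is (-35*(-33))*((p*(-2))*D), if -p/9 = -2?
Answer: -249480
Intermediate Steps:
p = 18 (p = -9*(-2) = 18)
(-35*(-33))*((p*(-2))*D) = (-35*(-33))*((18*(-2))*6) = 1155*(-36*6) = 1155*(-216) = -249480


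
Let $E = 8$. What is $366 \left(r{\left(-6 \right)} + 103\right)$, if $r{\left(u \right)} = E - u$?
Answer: $42822$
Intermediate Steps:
$r{\left(u \right)} = 8 - u$
$366 \left(r{\left(-6 \right)} + 103\right) = 366 \left(\left(8 - -6\right) + 103\right) = 366 \left(\left(8 + 6\right) + 103\right) = 366 \left(14 + 103\right) = 366 \cdot 117 = 42822$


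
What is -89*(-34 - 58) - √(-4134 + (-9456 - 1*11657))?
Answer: 8188 - I*√25247 ≈ 8188.0 - 158.89*I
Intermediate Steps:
-89*(-34 - 58) - √(-4134 + (-9456 - 1*11657)) = -89*(-92) - √(-4134 + (-9456 - 11657)) = 8188 - √(-4134 - 21113) = 8188 - √(-25247) = 8188 - I*√25247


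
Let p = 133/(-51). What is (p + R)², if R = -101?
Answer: 27920656/2601 ≈ 10735.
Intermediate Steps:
p = -133/51 (p = 133*(-1/51) = -133/51 ≈ -2.6078)
(p + R)² = (-133/51 - 101)² = (-5284/51)² = 27920656/2601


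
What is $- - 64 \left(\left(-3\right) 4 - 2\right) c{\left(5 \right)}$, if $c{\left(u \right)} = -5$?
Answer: $4480$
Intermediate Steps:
$- - 64 \left(\left(-3\right) 4 - 2\right) c{\left(5 \right)} = - - 64 \left(\left(-3\right) 4 - 2\right) \left(-5\right) = - - 64 \left(-12 - 2\right) \left(-5\right) = - \left(-64\right) \left(-14\right) \left(-5\right) = - 896 \left(-5\right) = \left(-1\right) \left(-4480\right) = 4480$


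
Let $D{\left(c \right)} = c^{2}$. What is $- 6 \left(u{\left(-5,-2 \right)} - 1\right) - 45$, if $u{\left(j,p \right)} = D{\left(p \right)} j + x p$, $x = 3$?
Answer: $117$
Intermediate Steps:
$u{\left(j,p \right)} = 3 p + j p^{2}$ ($u{\left(j,p \right)} = p^{2} j + 3 p = j p^{2} + 3 p = 3 p + j p^{2}$)
$- 6 \left(u{\left(-5,-2 \right)} - 1\right) - 45 = - 6 \left(- 2 \left(3 - -10\right) - 1\right) - 45 = - 6 \left(- 2 \left(3 + 10\right) + \left(0 - 1\right)\right) - 45 = - 6 \left(\left(-2\right) 13 - 1\right) - 45 = - 6 \left(-26 - 1\right) - 45 = \left(-6\right) \left(-27\right) - 45 = 162 - 45 = 117$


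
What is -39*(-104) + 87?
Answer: 4143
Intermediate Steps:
-39*(-104) + 87 = 4056 + 87 = 4143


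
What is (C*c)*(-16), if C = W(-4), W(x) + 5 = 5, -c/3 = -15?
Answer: 0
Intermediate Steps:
c = 45 (c = -3*(-15) = 45)
W(x) = 0 (W(x) = -5 + 5 = 0)
C = 0
(C*c)*(-16) = (0*45)*(-16) = 0*(-16) = 0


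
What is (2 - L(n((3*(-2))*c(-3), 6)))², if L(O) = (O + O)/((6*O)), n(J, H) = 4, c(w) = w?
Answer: 25/9 ≈ 2.7778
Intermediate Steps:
L(O) = ⅓ (L(O) = (2*O)*(1/(6*O)) = ⅓)
(2 - L(n((3*(-2))*c(-3), 6)))² = (2 - 1*⅓)² = (2 - ⅓)² = (5/3)² = 25/9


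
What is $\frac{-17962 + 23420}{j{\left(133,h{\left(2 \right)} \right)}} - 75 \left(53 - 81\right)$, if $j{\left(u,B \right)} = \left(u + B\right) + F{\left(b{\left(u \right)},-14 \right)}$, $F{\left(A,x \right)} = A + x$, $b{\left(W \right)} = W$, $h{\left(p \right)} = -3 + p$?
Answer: $\frac{532558}{251} \approx 2121.7$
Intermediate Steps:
$j{\left(u,B \right)} = -14 + B + 2 u$ ($j{\left(u,B \right)} = \left(u + B\right) + \left(u - 14\right) = \left(B + u\right) + \left(-14 + u\right) = -14 + B + 2 u$)
$\frac{-17962 + 23420}{j{\left(133,h{\left(2 \right)} \right)}} - 75 \left(53 - 81\right) = \frac{-17962 + 23420}{-14 + \left(-3 + 2\right) + 2 \cdot 133} - 75 \left(53 - 81\right) = \frac{5458}{-14 - 1 + 266} - -2100 = \frac{5458}{251} + 2100 = \frac{532558}{251}$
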